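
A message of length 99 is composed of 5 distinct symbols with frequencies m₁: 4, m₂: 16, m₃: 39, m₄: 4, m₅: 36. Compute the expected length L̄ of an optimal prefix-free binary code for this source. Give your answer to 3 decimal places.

Probabilities are the counts divided by 99.
Repeatedly combine the two least-probable nodes; the expected code length is the sum of the merged weights.
merge 4/99 + 4/99 → 8/99
merge 8/99 + 16/99 → 8/33
merge 8/33 + 4/11 → 20/33
merge 13/33 + 20/33 → 1
L = 8/99 + 8/33 + 20/33 + 1 = 191/99 ≈ 1.929 bits/symbol.

1.929 bits/symbol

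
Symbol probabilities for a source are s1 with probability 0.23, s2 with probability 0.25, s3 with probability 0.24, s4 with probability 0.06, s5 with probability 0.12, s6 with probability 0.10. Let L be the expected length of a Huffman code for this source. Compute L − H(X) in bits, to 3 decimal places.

0.015 bits

Entropy H = −Σ p log₂ p ≈ 2.4246 bits.
Huffman merges: 3/50+1/10→4/25; 3/25+4/25→7/25; 23/100+6/25→47/100; 1/4+7/25→53/100; 47/100+53/100→1. L = 61/25 ≈ 2.4400.
L − H = 2.4400 − 2.4246 = 0.015 bits.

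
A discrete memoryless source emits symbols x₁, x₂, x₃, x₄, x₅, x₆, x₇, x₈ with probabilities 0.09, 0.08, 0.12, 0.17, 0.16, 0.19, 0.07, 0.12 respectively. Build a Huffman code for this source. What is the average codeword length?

Repeatedly combine the two least-probable nodes; the expected code length is the sum of the merged weights.
merge 7/100 + 2/25 → 3/20
merge 9/100 + 3/25 → 21/100
merge 3/25 + 3/20 → 27/100
merge 4/25 + 17/100 → 33/100
merge 19/100 + 21/100 → 2/5
merge 27/100 + 33/100 → 3/5
merge 2/5 + 3/5 → 1
L = 3/20 + 21/100 + 27/100 + 33/100 + 2/5 + 3/5 + 1 = 74/25 = 2.96 bits/symbol.

2.96 bits/symbol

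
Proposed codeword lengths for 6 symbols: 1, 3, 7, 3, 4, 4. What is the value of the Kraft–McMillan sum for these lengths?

0.8828125

With common denominator 2^7 = 128: Σ 2^(−ℓᵢ) = 64/128 + 16/128 + 1/128 + 16/128 + 8/128 + 8/128 = 113/128 = 0.8828125.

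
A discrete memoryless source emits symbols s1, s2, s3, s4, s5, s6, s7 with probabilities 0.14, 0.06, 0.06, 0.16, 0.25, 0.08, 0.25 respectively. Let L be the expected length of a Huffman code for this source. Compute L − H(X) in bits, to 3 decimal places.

Entropy H = −Σ p log₂ p ≈ 2.5987 bits.
Huffman merges: 3/50+3/50→3/25; 2/25+3/25→1/5; 7/50+4/25→3/10; 1/5+1/4→9/20; 1/4+3/10→11/20; 9/20+11/20→1. L = 131/50 ≈ 2.6200.
L − H = 2.6200 − 2.5987 = 0.021 bits.

0.021 bits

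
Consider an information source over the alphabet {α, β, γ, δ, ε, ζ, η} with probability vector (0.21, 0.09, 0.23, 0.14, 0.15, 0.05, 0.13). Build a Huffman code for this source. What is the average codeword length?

Repeatedly combine the two least-probable nodes; the expected code length is the sum of the merged weights.
merge 1/20 + 9/100 → 7/50
merge 13/100 + 7/50 → 27/100
merge 7/50 + 3/20 → 29/100
merge 21/100 + 23/100 → 11/25
merge 27/100 + 29/100 → 14/25
merge 11/25 + 14/25 → 1
L = 7/50 + 27/100 + 29/100 + 11/25 + 14/25 + 1 = 27/10 = 2.7 bits/symbol.

2.7 bits/symbol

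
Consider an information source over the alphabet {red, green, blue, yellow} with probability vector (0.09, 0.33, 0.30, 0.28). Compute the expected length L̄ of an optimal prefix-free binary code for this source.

Repeatedly combine the two least-probable nodes; the expected code length is the sum of the merged weights.
merge 9/100 + 7/25 → 37/100
merge 3/10 + 33/100 → 63/100
merge 37/100 + 63/100 → 1
L = 37/100 + 63/100 + 1 = 2 bits/symbol.

2 bits/symbol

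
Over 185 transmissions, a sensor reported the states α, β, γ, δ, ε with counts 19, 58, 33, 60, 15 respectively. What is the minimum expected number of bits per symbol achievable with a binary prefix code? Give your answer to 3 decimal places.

Probabilities are the counts divided by 185.
Repeatedly combine the two least-probable nodes; the expected code length is the sum of the merged weights.
merge 3/37 + 19/185 → 34/185
merge 33/185 + 34/185 → 67/185
merge 58/185 + 12/37 → 118/185
merge 67/185 + 118/185 → 1
L = 34/185 + 67/185 + 118/185 + 1 = 404/185 ≈ 2.184 bits/symbol.

2.184 bits/symbol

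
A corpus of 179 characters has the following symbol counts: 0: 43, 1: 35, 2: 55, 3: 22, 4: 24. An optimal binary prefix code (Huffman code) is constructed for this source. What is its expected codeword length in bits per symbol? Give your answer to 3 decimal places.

2.257 bits/symbol

Probabilities are the counts divided by 179.
Repeatedly combine the two least-probable nodes; the expected code length is the sum of the merged weights.
merge 22/179 + 24/179 → 46/179
merge 35/179 + 43/179 → 78/179
merge 46/179 + 55/179 → 101/179
merge 78/179 + 101/179 → 1
L = 46/179 + 78/179 + 101/179 + 1 = 404/179 ≈ 2.257 bits/symbol.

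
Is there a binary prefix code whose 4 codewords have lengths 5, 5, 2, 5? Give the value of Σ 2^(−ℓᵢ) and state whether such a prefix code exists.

With common denominator 2^5 = 32: Σ 2^(−ℓᵢ) = 1/32 + 1/32 + 8/32 + 1/32 = 11/32 = 0.34375.
Kraft's inequality requires Σ ≤ 1; here Σ = 0.34375 ≤ 1, so such a prefix code exists.

0.34375; yes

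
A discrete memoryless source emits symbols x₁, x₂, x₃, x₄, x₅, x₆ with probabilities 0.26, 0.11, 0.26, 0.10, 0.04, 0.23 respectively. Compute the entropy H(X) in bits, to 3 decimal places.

2.366 bits

H = −Σ pᵢ log₂ pᵢ.
−0.26·log₂(0.26) = 0.5053
−0.11·log₂(0.11) = 0.3503
−0.26·log₂(0.26) = 0.5053
−0.10·log₂(0.10) = 0.3322
−0.04·log₂(0.04) = 0.1858
−0.23·log₂(0.23) = 0.4877
Sum ≈ 2.3665 → 2.366 bits.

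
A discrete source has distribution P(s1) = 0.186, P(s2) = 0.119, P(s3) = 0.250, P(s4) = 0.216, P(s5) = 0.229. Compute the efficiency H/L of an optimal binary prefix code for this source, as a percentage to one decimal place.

99.0%

Entropy H = −Σ p log₂ p ≈ 2.2813 bits.
Huffman merges: 119/1000+93/500→61/200; 27/125+229/1000→89/200; 1/4+61/200→111/200; 89/200+111/200→1. L = 461/200 ≈ 2.3050.
Efficiency = H/L = 2.2813/2.3050 = 99.0%.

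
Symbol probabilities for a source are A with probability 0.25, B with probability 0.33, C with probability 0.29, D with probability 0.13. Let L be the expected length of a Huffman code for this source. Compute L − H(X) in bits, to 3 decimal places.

0.072 bits

Entropy H = −Σ p log₂ p ≈ 1.9284 bits.
Huffman merges: 13/100+1/4→19/50; 29/100+33/100→31/50; 19/50+31/50→1. L = 2 ≈ 2.0000.
L − H = 2.0000 − 1.9284 = 0.072 bits.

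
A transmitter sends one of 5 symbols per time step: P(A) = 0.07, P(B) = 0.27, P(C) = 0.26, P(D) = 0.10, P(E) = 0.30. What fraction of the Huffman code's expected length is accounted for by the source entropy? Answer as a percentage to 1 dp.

Entropy H = −Σ p log₂ p ≈ 2.1371 bits.
Huffman merges: 7/100+1/10→17/100; 17/100+13/50→43/100; 27/100+3/10→57/100; 43/100+57/100→1. L = 217/100 ≈ 2.1700.
Efficiency = H/L = 2.1371/2.1700 = 98.5%.

98.5%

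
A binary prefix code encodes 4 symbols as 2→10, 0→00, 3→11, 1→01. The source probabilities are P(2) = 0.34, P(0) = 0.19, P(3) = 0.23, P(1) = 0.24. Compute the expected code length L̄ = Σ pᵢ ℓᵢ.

2 bits/symbol

L̄ = Σ pᵢ·ℓᵢ = 0.34·2 + 0.19·2 + 0.23·2 + 0.24·2 = 2 bits/symbol.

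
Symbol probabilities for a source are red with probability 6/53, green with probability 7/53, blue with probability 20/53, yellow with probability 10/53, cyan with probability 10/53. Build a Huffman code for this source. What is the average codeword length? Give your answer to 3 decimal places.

Repeatedly combine the two least-probable nodes; the expected code length is the sum of the merged weights.
merge 6/53 + 7/53 → 13/53
merge 10/53 + 10/53 → 20/53
merge 13/53 + 20/53 → 33/53
merge 20/53 + 33/53 → 1
L = 13/53 + 20/53 + 33/53 + 1 = 119/53 ≈ 2.245 bits/symbol.

2.245 bits/symbol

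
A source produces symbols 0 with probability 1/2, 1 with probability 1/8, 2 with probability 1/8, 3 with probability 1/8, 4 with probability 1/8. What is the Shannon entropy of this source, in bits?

Each probability is a power of 1/2, so log₂(1/p) is an integer.
H = Σ p·log₂(1/p) = 1/2·1 + 1/8·3 + 1/8·3 + 1/8·3 + 1/8·3 = 2 bits.

2 bits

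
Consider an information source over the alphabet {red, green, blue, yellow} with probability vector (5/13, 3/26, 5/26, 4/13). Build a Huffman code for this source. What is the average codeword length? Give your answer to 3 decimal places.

1.923 bits/symbol

Repeatedly combine the two least-probable nodes; the expected code length is the sum of the merged weights.
merge 3/26 + 5/26 → 4/13
merge 4/13 + 4/13 → 8/13
merge 5/13 + 8/13 → 1
L = 4/13 + 8/13 + 1 = 25/13 ≈ 1.923 bits/symbol.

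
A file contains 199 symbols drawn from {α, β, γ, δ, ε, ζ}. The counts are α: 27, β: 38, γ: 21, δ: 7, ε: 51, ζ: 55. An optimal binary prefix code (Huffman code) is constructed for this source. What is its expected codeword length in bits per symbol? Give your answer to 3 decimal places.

2.417 bits/symbol

Probabilities are the counts divided by 199.
Repeatedly combine the two least-probable nodes; the expected code length is the sum of the merged weights.
merge 7/199 + 21/199 → 28/199
merge 27/199 + 28/199 → 55/199
merge 38/199 + 51/199 → 89/199
merge 55/199 + 55/199 → 110/199
merge 89/199 + 110/199 → 1
L = 28/199 + 55/199 + 89/199 + 110/199 + 1 = 481/199 ≈ 2.417 bits/symbol.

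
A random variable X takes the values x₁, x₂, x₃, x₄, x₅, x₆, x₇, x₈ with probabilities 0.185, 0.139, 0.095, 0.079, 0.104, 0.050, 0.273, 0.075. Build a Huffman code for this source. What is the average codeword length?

2.841 bits/symbol

Repeatedly combine the two least-probable nodes; the expected code length is the sum of the merged weights.
merge 1/20 + 3/40 → 1/8
merge 79/1000 + 19/200 → 87/500
merge 13/125 + 1/8 → 229/1000
merge 139/1000 + 87/500 → 313/1000
merge 37/200 + 229/1000 → 207/500
merge 273/1000 + 313/1000 → 293/500
merge 207/500 + 293/500 → 1
L = 1/8 + 87/500 + 229/1000 + 313/1000 + 207/500 + 293/500 + 1 = 2841/1000 = 2.841 bits/symbol.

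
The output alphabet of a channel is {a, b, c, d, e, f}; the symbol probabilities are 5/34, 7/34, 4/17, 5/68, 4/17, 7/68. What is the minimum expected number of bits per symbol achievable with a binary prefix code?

2.5 bits/symbol

Repeatedly combine the two least-probable nodes; the expected code length is the sum of the merged weights.
merge 5/68 + 7/68 → 3/17
merge 5/34 + 3/17 → 11/34
merge 7/34 + 4/17 → 15/34
merge 4/17 + 11/34 → 19/34
merge 15/34 + 19/34 → 1
L = 3/17 + 11/34 + 15/34 + 19/34 + 1 = 5/2 = 2.5 bits/symbol.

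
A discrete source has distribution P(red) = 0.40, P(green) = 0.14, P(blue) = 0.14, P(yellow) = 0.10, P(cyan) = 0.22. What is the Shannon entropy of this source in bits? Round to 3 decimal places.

H = −Σ pᵢ log₂ pᵢ.
−0.40·log₂(0.40) = 0.5288
−0.14·log₂(0.14) = 0.3971
−0.14·log₂(0.14) = 0.3971
−0.10·log₂(0.10) = 0.3322
−0.22·log₂(0.22) = 0.4806
Sum ≈ 2.1358 → 2.136 bits.

2.136 bits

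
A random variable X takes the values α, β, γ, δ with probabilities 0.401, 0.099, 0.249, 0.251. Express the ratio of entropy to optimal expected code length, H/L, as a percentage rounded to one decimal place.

Entropy H = −Σ p log₂ p ≈ 1.8589 bits.
Huffman merges: 99/1000+249/1000→87/250; 251/1000+87/250→599/1000; 401/1000+599/1000→1. L = 1947/1000 ≈ 1.9470.
Efficiency = H/L = 1.8589/1.9470 = 95.5%.

95.5%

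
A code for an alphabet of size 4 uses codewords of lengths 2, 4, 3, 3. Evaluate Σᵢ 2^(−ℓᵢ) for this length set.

0.5625

With common denominator 2^4 = 16: Σ 2^(−ℓᵢ) = 4/16 + 1/16 + 2/16 + 2/16 = 9/16 = 0.5625.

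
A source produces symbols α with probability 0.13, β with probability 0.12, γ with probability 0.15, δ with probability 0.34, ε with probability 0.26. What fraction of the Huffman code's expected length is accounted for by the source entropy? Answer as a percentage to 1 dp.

Entropy H = −Σ p log₂ p ≈ 2.1947 bits.
Huffman merges: 3/25+13/100→1/4; 3/20+1/4→2/5; 13/50+17/50→3/5; 2/5+3/5→1. L = 9/4 ≈ 2.2500.
Efficiency = H/L = 2.1947/2.2500 = 97.5%.

97.5%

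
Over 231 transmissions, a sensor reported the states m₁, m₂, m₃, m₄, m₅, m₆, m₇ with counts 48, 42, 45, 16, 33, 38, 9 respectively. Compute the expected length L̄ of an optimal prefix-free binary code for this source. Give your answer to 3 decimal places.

2.706 bits/symbol

Probabilities are the counts divided by 231.
Repeatedly combine the two least-probable nodes; the expected code length is the sum of the merged weights.
merge 3/77 + 16/231 → 25/231
merge 25/231 + 1/7 → 58/231
merge 38/231 + 2/11 → 80/231
merge 15/77 + 16/77 → 31/77
merge 58/231 + 80/231 → 46/77
merge 31/77 + 46/77 → 1
L = 25/231 + 58/231 + 80/231 + 31/77 + 46/77 + 1 = 625/231 ≈ 2.706 bits/symbol.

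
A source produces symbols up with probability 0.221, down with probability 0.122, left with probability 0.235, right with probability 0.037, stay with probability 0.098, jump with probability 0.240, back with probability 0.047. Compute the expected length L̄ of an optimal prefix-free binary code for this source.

Repeatedly combine the two least-probable nodes; the expected code length is the sum of the merged weights.
merge 37/1000 + 47/1000 → 21/250
merge 21/250 + 49/500 → 91/500
merge 61/500 + 91/500 → 38/125
merge 221/1000 + 47/200 → 57/125
merge 6/25 + 38/125 → 68/125
merge 57/125 + 68/125 → 1
L = 21/250 + 91/500 + 38/125 + 57/125 + 68/125 + 1 = 257/100 = 2.57 bits/symbol.

2.57 bits/symbol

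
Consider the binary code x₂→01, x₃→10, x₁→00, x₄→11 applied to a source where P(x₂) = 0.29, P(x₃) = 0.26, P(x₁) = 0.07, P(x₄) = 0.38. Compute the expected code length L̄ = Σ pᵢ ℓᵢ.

L̄ = Σ pᵢ·ℓᵢ = 0.29·2 + 0.26·2 + 0.07·2 + 0.38·2 = 2 bits/symbol.

2 bits/symbol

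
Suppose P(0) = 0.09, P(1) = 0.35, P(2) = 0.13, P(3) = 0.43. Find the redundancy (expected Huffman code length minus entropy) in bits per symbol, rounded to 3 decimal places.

0.041 bits

Entropy H = −Σ p log₂ p ≈ 1.7490 bits.
Huffman merges: 9/100+13/100→11/50; 11/50+7/20→57/100; 43/100+57/100→1. L = 179/100 ≈ 1.7900.
L − H = 1.7900 − 1.7490 = 0.041 bits.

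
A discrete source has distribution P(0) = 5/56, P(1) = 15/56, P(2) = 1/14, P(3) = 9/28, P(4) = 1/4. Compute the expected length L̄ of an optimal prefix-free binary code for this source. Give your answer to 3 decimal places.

2.161 bits/symbol

Repeatedly combine the two least-probable nodes; the expected code length is the sum of the merged weights.
merge 1/14 + 5/56 → 9/56
merge 9/56 + 1/4 → 23/56
merge 15/56 + 9/28 → 33/56
merge 23/56 + 33/56 → 1
L = 9/56 + 23/56 + 33/56 + 1 = 121/56 ≈ 2.161 bits/symbol.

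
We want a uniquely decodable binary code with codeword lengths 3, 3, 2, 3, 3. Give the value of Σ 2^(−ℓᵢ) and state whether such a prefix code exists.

0.75; yes

With common denominator 2^3 = 8: Σ 2^(−ℓᵢ) = 1/8 + 1/8 + 2/8 + 1/8 + 1/8 = 6/8 = 0.75.
Kraft's inequality requires Σ ≤ 1; here Σ = 0.75 ≤ 1, so such a prefix code exists.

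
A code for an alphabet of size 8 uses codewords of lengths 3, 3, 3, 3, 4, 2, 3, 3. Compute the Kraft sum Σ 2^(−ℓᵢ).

With common denominator 2^4 = 16: Σ 2^(−ℓᵢ) = 2/16 + 2/16 + 2/16 + 2/16 + 1/16 + 4/16 + 2/16 + 2/16 = 17/16 = 1.0625.

1.0625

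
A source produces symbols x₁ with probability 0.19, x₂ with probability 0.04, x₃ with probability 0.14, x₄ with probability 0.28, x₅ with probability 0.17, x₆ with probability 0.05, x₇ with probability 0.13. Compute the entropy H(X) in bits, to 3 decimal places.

2.586 bits

H = −Σ pᵢ log₂ pᵢ.
−0.19·log₂(0.19) = 0.4552
−0.04·log₂(0.04) = 0.1858
−0.14·log₂(0.14) = 0.3971
−0.28·log₂(0.28) = 0.5142
−0.17·log₂(0.17) = 0.4346
−0.05·log₂(0.05) = 0.2161
−0.13·log₂(0.13) = 0.3826
Sum ≈ 2.5856 → 2.586 bits.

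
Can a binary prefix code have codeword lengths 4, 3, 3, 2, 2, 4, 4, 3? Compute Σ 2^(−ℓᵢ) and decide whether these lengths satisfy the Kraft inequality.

1.0625; no

With common denominator 2^4 = 16: Σ 2^(−ℓᵢ) = 1/16 + 2/16 + 2/16 + 4/16 + 4/16 + 1/16 + 1/16 + 2/16 = 17/16 = 1.0625.
Kraft's inequality requires Σ ≤ 1; here Σ = 1.0625 > 1, so no such prefix code exists.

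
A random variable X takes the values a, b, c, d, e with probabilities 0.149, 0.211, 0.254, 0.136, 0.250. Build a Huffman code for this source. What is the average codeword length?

2.285 bits/symbol

Repeatedly combine the two least-probable nodes; the expected code length is the sum of the merged weights.
merge 17/125 + 149/1000 → 57/200
merge 211/1000 + 1/4 → 461/1000
merge 127/500 + 57/200 → 539/1000
merge 461/1000 + 539/1000 → 1
L = 57/200 + 461/1000 + 539/1000 + 1 = 457/200 = 2.285 bits/symbol.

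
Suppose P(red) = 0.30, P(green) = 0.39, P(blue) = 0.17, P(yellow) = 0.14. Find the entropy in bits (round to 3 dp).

1.883 bits

H = −Σ pᵢ log₂ pᵢ.
−0.30·log₂(0.30) = 0.5211
−0.39·log₂(0.39) = 0.5298
−0.17·log₂(0.17) = 0.4346
−0.14·log₂(0.14) = 0.3971
Sum ≈ 1.8826 → 1.883 bits.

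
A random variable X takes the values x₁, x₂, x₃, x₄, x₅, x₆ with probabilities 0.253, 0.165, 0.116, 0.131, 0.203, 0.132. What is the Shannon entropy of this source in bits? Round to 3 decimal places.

2.528 bits

H = −Σ pᵢ log₂ pᵢ.
−0.253·log₂(0.253) = 0.5016
−0.165·log₂(0.165) = 0.4289
−0.116·log₂(0.116) = 0.3605
−0.131·log₂(0.131) = 0.3841
−0.203·log₂(0.203) = 0.4670
−0.132·log₂(0.132) = 0.3856
Sum ≈ 2.5278 → 2.528 bits.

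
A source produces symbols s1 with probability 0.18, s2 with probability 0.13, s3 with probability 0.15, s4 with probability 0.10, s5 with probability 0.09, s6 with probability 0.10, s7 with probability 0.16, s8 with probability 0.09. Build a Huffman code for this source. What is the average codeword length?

3 bits/symbol

Repeatedly combine the two least-probable nodes; the expected code length is the sum of the merged weights.
merge 9/100 + 9/100 → 9/50
merge 1/10 + 1/10 → 1/5
merge 13/100 + 3/20 → 7/25
merge 4/25 + 9/50 → 17/50
merge 9/50 + 1/5 → 19/50
merge 7/25 + 17/50 → 31/50
merge 19/50 + 31/50 → 1
L = 9/50 + 1/5 + 7/25 + 17/50 + 19/50 + 31/50 + 1 = 3 bits/symbol.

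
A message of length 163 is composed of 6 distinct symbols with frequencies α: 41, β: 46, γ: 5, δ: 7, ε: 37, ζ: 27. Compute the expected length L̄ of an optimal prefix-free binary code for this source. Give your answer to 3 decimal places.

2.313 bits/symbol

Probabilities are the counts divided by 163.
Repeatedly combine the two least-probable nodes; the expected code length is the sum of the merged weights.
merge 5/163 + 7/163 → 12/163
merge 12/163 + 27/163 → 39/163
merge 37/163 + 39/163 → 76/163
merge 41/163 + 46/163 → 87/163
merge 76/163 + 87/163 → 1
L = 12/163 + 39/163 + 76/163 + 87/163 + 1 = 377/163 ≈ 2.313 bits/symbol.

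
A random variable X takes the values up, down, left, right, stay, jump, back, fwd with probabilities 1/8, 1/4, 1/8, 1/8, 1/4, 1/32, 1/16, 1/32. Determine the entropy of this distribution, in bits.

Each probability is a power of 1/2, so log₂(1/p) is an integer.
H = Σ p·log₂(1/p) = 1/8·3 + 1/4·2 + 1/8·3 + 1/8·3 + 1/4·2 + 1/32·5 + 1/16·4 + 1/32·5 = 2.6875 bits.

2.6875 bits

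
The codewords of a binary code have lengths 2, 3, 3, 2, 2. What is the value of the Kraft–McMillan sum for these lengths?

With common denominator 2^3 = 8: Σ 2^(−ℓᵢ) = 2/8 + 1/8 + 1/8 + 2/8 + 2/8 = 8/8 = 1.

1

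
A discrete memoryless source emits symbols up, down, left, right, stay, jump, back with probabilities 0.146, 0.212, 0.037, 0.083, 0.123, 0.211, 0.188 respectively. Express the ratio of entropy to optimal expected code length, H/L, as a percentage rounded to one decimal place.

Entropy H = −Σ p log₂ p ≈ 2.6525 bits.
Huffman merges: 37/1000+83/1000→3/25; 3/25+123/1000→243/1000; 73/500+47/250→167/500; 211/1000+53/250→423/1000; 243/1000+167/500→577/1000; 423/1000+577/1000→1. L = 2697/1000 ≈ 2.6970.
Efficiency = H/L = 2.6525/2.6970 = 98.4%.

98.4%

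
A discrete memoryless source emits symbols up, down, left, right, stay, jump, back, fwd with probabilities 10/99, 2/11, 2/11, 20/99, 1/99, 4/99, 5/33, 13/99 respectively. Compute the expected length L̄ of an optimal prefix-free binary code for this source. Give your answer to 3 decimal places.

Repeatedly combine the two least-probable nodes; the expected code length is the sum of the merged weights.
merge 1/99 + 4/99 → 5/99
merge 5/99 + 10/99 → 5/33
merge 13/99 + 5/33 → 28/99
merge 5/33 + 2/11 → 1/3
merge 2/11 + 20/99 → 38/99
merge 28/99 + 1/3 → 61/99
merge 38/99 + 61/99 → 1
L = 5/99 + 5/33 + 28/99 + 1/3 + 38/99 + 61/99 + 1 = 31/11 ≈ 2.818 bits/symbol.

2.818 bits/symbol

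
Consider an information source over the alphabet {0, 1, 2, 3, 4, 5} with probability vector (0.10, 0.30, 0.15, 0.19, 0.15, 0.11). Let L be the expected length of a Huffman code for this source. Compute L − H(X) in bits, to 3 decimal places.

Entropy H = −Σ p log₂ p ≈ 2.4799 bits.
Huffman merges: 1/10+11/100→21/100; 3/20+3/20→3/10; 19/100+21/100→2/5; 3/10+3/10→3/5; 2/5+3/5→1. L = 251/100 ≈ 2.5100.
L − H = 2.5100 − 2.4799 = 0.030 bits.

0.030 bits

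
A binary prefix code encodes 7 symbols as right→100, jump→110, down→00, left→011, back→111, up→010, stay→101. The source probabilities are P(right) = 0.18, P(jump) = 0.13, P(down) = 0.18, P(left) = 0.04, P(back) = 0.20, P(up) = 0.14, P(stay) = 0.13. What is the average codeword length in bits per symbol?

2.82 bits/symbol

L̄ = Σ pᵢ·ℓᵢ = 0.18·3 + 0.13·3 + 0.18·2 + 0.04·3 + 0.20·3 + 0.14·3 + 0.13·3 = 2.82 bits/symbol.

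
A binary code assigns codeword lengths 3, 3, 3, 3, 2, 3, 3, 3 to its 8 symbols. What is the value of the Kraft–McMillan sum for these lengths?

1.125

With common denominator 2^3 = 8: Σ 2^(−ℓᵢ) = 1/8 + 1/8 + 1/8 + 1/8 + 2/8 + 1/8 + 1/8 + 1/8 = 9/8 = 1.125.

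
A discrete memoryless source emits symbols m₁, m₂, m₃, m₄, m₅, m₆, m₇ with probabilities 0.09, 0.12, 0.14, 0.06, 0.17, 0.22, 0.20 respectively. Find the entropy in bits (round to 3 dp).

2.700 bits

H = −Σ pᵢ log₂ pᵢ.
−0.09·log₂(0.09) = 0.3127
−0.12·log₂(0.12) = 0.3671
−0.14·log₂(0.14) = 0.3971
−0.06·log₂(0.06) = 0.2435
−0.17·log₂(0.17) = 0.4346
−0.22·log₂(0.22) = 0.4806
−0.20·log₂(0.20) = 0.4644
Sum ≈ 2.6999 → 2.700 bits.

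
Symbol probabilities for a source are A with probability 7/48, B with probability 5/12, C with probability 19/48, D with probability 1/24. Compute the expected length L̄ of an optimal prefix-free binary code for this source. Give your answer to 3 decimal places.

Repeatedly combine the two least-probable nodes; the expected code length is the sum of the merged weights.
merge 1/24 + 7/48 → 3/16
merge 3/16 + 19/48 → 7/12
merge 5/12 + 7/12 → 1
L = 3/16 + 7/12 + 1 = 85/48 ≈ 1.771 bits/symbol.

1.771 bits/symbol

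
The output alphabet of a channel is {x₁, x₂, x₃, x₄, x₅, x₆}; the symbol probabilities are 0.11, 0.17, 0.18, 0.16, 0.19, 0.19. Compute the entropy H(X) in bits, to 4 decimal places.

2.5637 bits

H = −Σ pᵢ log₂ pᵢ.
−0.11·log₂(0.11) = 0.3503
−0.17·log₂(0.17) = 0.4346
−0.18·log₂(0.18) = 0.4453
−0.16·log₂(0.16) = 0.4230
−0.19·log₂(0.19) = 0.4552
−0.19·log₂(0.19) = 0.4552
Sum ≈ 2.5637 → 2.5637 bits.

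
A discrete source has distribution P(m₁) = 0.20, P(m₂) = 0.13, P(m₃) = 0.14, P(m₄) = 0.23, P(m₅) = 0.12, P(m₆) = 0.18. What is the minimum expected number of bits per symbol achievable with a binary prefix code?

2.57 bits/symbol

Repeatedly combine the two least-probable nodes; the expected code length is the sum of the merged weights.
merge 3/25 + 13/100 → 1/4
merge 7/50 + 9/50 → 8/25
merge 1/5 + 23/100 → 43/100
merge 1/4 + 8/25 → 57/100
merge 43/100 + 57/100 → 1
L = 1/4 + 8/25 + 43/100 + 57/100 + 1 = 257/100 = 2.57 bits/symbol.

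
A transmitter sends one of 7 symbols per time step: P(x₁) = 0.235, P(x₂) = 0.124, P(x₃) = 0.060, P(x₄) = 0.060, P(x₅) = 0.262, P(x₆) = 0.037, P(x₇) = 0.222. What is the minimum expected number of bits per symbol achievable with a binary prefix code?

Repeatedly combine the two least-probable nodes; the expected code length is the sum of the merged weights.
merge 37/1000 + 3/50 → 97/1000
merge 3/50 + 97/1000 → 157/1000
merge 31/250 + 157/1000 → 281/1000
merge 111/500 + 47/200 → 457/1000
merge 131/500 + 281/1000 → 543/1000
merge 457/1000 + 543/1000 → 1
L = 97/1000 + 157/1000 + 281/1000 + 457/1000 + 543/1000 + 1 = 507/200 = 2.535 bits/symbol.

2.535 bits/symbol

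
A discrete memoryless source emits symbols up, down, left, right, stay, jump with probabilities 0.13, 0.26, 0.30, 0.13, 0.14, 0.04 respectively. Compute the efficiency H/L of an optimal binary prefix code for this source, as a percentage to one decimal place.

Entropy H = −Σ p log₂ p ≈ 2.3745 bits.
Huffman merges: 1/25+13/100→17/100; 13/100+7/50→27/100; 17/100+13/50→43/100; 27/100+3/10→57/100; 43/100+57/100→1. L = 61/25 ≈ 2.4400.
Efficiency = H/L = 2.3745/2.4400 = 97.3%.

97.3%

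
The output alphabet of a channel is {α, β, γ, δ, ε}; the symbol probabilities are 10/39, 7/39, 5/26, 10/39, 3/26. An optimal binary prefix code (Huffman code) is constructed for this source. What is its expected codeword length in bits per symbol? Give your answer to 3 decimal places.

Repeatedly combine the two least-probable nodes; the expected code length is the sum of the merged weights.
merge 3/26 + 7/39 → 23/78
merge 5/26 + 10/39 → 35/78
merge 10/39 + 23/78 → 43/78
merge 35/78 + 43/78 → 1
L = 23/78 + 35/78 + 43/78 + 1 = 179/78 ≈ 2.295 bits/symbol.

2.295 bits/symbol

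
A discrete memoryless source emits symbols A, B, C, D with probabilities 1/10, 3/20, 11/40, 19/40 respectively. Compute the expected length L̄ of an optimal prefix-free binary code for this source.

Repeatedly combine the two least-probable nodes; the expected code length is the sum of the merged weights.
merge 1/10 + 3/20 → 1/4
merge 1/4 + 11/40 → 21/40
merge 19/40 + 21/40 → 1
L = 1/4 + 21/40 + 1 = 71/40 = 1.775 bits/symbol.

1.775 bits/symbol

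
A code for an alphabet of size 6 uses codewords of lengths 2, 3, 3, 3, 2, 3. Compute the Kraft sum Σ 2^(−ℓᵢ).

1

With common denominator 2^3 = 8: Σ 2^(−ℓᵢ) = 2/8 + 1/8 + 1/8 + 1/8 + 2/8 + 1/8 = 8/8 = 1.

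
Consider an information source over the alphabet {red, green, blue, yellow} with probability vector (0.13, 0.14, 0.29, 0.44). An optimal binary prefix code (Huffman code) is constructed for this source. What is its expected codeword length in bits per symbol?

1.83 bits/symbol

Repeatedly combine the two least-probable nodes; the expected code length is the sum of the merged weights.
merge 13/100 + 7/50 → 27/100
merge 27/100 + 29/100 → 14/25
merge 11/25 + 14/25 → 1
L = 27/100 + 14/25 + 1 = 183/100 = 1.83 bits/symbol.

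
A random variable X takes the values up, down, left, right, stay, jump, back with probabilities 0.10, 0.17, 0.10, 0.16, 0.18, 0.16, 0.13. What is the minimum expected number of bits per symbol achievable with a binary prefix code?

Repeatedly combine the two least-probable nodes; the expected code length is the sum of the merged weights.
merge 1/10 + 1/10 → 1/5
merge 13/100 + 4/25 → 29/100
merge 4/25 + 17/100 → 33/100
merge 9/50 + 1/5 → 19/50
merge 29/100 + 33/100 → 31/50
merge 19/50 + 31/50 → 1
L = 1/5 + 29/100 + 33/100 + 19/50 + 31/50 + 1 = 141/50 = 2.82 bits/symbol.

2.82 bits/symbol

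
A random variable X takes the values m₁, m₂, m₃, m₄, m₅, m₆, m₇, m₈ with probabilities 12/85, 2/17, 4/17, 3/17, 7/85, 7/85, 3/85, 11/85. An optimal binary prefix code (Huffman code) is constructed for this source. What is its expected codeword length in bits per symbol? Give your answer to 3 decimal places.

2.882 bits/symbol

Repeatedly combine the two least-probable nodes; the expected code length is the sum of the merged weights.
merge 3/85 + 7/85 → 2/17
merge 7/85 + 2/17 → 1/5
merge 2/17 + 11/85 → 21/85
merge 12/85 + 3/17 → 27/85
merge 1/5 + 4/17 → 37/85
merge 21/85 + 27/85 → 48/85
merge 37/85 + 48/85 → 1
L = 2/17 + 1/5 + 21/85 + 27/85 + 37/85 + 48/85 + 1 = 49/17 ≈ 2.882 bits/symbol.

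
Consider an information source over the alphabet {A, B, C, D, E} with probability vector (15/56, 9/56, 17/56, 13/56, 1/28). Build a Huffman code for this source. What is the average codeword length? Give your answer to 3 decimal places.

2.196 bits/symbol

Repeatedly combine the two least-probable nodes; the expected code length is the sum of the merged weights.
merge 1/28 + 9/56 → 11/56
merge 11/56 + 13/56 → 3/7
merge 15/56 + 17/56 → 4/7
merge 3/7 + 4/7 → 1
L = 11/56 + 3/7 + 4/7 + 1 = 123/56 ≈ 2.196 bits/symbol.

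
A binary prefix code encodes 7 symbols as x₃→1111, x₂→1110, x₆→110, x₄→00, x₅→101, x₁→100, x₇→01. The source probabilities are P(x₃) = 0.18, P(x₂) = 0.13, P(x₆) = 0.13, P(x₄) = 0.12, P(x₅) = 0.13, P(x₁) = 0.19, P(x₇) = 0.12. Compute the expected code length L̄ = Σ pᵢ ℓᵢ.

L̄ = Σ pᵢ·ℓᵢ = 0.18·4 + 0.13·4 + 0.13·3 + 0.12·2 + 0.13·3 + 0.19·3 + 0.12·2 = 3.07 bits/symbol.

3.07 bits/symbol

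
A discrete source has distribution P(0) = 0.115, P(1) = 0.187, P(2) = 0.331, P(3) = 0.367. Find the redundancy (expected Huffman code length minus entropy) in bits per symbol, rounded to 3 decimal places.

Entropy H = −Σ p log₂ p ≈ 1.8699 bits.
Huffman merges: 23/200+187/1000→151/500; 151/500+331/1000→633/1000; 367/1000+633/1000→1. L = 387/200 ≈ 1.9350.
L − H = 1.9350 − 1.8699 = 0.065 bits.

0.065 bits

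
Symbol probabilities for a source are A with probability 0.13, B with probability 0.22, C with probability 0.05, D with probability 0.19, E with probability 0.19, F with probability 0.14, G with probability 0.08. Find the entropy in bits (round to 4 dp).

H = −Σ pᵢ log₂ pᵢ.
−0.13·log₂(0.13) = 0.3826
−0.22·log₂(0.22) = 0.4806
−0.05·log₂(0.05) = 0.2161
−0.19·log₂(0.19) = 0.4552
−0.19·log₂(0.19) = 0.4552
−0.14·log₂(0.14) = 0.3971
−0.08·log₂(0.08) = 0.2915
Sum ≈ 2.6784 → 2.6784 bits.

2.6784 bits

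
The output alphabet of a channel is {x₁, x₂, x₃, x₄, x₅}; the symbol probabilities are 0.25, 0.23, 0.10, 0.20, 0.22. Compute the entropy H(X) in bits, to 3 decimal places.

2.265 bits

H = −Σ pᵢ log₂ pᵢ.
−0.25·log₂(0.25) = 0.5000
−0.23·log₂(0.23) = 0.4877
−0.10·log₂(0.10) = 0.3322
−0.20·log₂(0.20) = 0.4644
−0.22·log₂(0.22) = 0.4806
Sum ≈ 2.2648 → 2.265 bits.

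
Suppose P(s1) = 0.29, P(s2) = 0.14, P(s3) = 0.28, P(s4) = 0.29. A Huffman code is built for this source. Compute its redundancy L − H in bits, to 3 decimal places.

Entropy H = −Σ p log₂ p ≈ 1.9471 bits.
Huffman merges: 7/50+7/25→21/50; 29/100+29/100→29/50; 21/50+29/50→1. L = 2 ≈ 2.0000.
L − H = 2.0000 − 1.9471 = 0.053 bits.

0.053 bits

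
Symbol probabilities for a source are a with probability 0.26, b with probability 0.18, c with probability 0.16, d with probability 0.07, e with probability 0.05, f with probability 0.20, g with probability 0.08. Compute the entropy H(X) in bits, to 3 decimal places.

2.614 bits

H = −Σ pᵢ log₂ pᵢ.
−0.26·log₂(0.26) = 0.5053
−0.18·log₂(0.18) = 0.4453
−0.16·log₂(0.16) = 0.4230
−0.07·log₂(0.07) = 0.2686
−0.05·log₂(0.05) = 0.2161
−0.20·log₂(0.20) = 0.4644
−0.08·log₂(0.08) = 0.2915
Sum ≈ 2.6142 → 2.614 bits.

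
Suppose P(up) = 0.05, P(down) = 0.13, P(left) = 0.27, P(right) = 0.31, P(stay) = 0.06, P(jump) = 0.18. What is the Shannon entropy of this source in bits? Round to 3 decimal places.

H = −Σ pᵢ log₂ pᵢ.
−0.05·log₂(0.05) = 0.2161
−0.13·log₂(0.13) = 0.3826
−0.27·log₂(0.27) = 0.5100
−0.31·log₂(0.31) = 0.5238
−0.06·log₂(0.06) = 0.2435
−0.18·log₂(0.18) = 0.4453
Sum ≈ 2.3214 → 2.321 bits.

2.321 bits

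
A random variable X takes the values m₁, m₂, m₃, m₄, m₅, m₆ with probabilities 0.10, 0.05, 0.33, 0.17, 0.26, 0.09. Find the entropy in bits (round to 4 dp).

2.3286 bits

H = −Σ pᵢ log₂ pᵢ.
−0.10·log₂(0.10) = 0.3322
−0.05·log₂(0.05) = 0.2161
−0.33·log₂(0.33) = 0.5278
−0.17·log₂(0.17) = 0.4346
−0.26·log₂(0.26) = 0.5053
−0.09·log₂(0.09) = 0.3127
Sum ≈ 2.3286 → 2.3286 bits.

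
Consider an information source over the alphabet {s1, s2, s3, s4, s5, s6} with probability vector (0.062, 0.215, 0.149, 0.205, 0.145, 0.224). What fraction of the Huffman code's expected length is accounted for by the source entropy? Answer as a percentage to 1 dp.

97.3%

Entropy H = −Σ p log₂ p ≈ 2.4909 bits.
Huffman merges: 31/500+29/200→207/1000; 149/1000+41/200→177/500; 207/1000+43/200→211/500; 28/125+177/500→289/500; 211/500+289/500→1. L = 2561/1000 ≈ 2.5610.
Efficiency = H/L = 2.4909/2.5610 = 97.3%.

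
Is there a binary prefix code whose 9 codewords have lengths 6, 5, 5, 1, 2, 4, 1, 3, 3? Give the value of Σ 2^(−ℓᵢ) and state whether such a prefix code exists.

1.640625; no

With common denominator 2^6 = 64: Σ 2^(−ℓᵢ) = 1/64 + 2/64 + 2/64 + 32/64 + 16/64 + 4/64 + 32/64 + 8/64 + 8/64 = 105/64 = 1.640625.
Kraft's inequality requires Σ ≤ 1; here Σ = 1.640625 > 1, so no such prefix code exists.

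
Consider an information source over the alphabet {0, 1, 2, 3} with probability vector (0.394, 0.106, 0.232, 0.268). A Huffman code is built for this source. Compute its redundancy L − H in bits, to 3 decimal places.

0.073 bits

Entropy H = −Σ p log₂ p ≈ 1.8708 bits.
Huffman merges: 53/500+29/125→169/500; 67/250+169/500→303/500; 197/500+303/500→1. L = 243/125 ≈ 1.9440.
L − H = 1.9440 − 1.8708 = 0.073 bits.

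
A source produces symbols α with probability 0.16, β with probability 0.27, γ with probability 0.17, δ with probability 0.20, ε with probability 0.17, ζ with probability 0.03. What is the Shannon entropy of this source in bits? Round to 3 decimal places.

2.418 bits

H = −Σ pᵢ log₂ pᵢ.
−0.16·log₂(0.16) = 0.4230
−0.27·log₂(0.27) = 0.5100
−0.17·log₂(0.17) = 0.4346
−0.20·log₂(0.20) = 0.4644
−0.17·log₂(0.17) = 0.4346
−0.03·log₂(0.03) = 0.1518
Sum ≈ 2.4184 → 2.418 bits.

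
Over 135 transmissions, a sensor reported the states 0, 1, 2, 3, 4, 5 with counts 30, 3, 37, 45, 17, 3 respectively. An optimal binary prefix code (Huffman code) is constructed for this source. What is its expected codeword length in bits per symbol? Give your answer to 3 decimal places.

Probabilities are the counts divided by 135.
Repeatedly combine the two least-probable nodes; the expected code length is the sum of the merged weights.
merge 1/45 + 1/45 → 2/45
merge 2/45 + 17/135 → 23/135
merge 23/135 + 2/9 → 53/135
merge 37/135 + 1/3 → 82/135
merge 53/135 + 82/135 → 1
L = 2/45 + 23/135 + 53/135 + 82/135 + 1 = 299/135 ≈ 2.215 bits/symbol.

2.215 bits/symbol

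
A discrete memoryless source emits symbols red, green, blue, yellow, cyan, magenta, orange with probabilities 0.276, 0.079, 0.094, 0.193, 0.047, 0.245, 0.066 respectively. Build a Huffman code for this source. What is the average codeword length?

Repeatedly combine the two least-probable nodes; the expected code length is the sum of the merged weights.
merge 47/1000 + 33/500 → 113/1000
merge 79/1000 + 47/500 → 173/1000
merge 113/1000 + 173/1000 → 143/500
merge 193/1000 + 49/200 → 219/500
merge 69/250 + 143/500 → 281/500
merge 219/500 + 281/500 → 1
L = 113/1000 + 173/1000 + 143/500 + 219/500 + 281/500 + 1 = 643/250 = 2.572 bits/symbol.

2.572 bits/symbol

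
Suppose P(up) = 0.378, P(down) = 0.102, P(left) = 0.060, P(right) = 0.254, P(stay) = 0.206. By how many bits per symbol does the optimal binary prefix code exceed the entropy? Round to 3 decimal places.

Entropy H = −Σ p log₂ p ≈ 2.0817 bits.
Huffman merges: 3/50+51/500→81/500; 81/500+103/500→46/125; 127/500+46/125→311/500; 189/500+311/500→1. L = 269/125 ≈ 2.1520.
L − H = 2.1520 − 2.0817 = 0.070 bits.

0.070 bits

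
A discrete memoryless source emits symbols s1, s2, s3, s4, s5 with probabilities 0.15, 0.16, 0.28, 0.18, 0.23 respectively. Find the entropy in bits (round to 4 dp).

2.2808 bits

H = −Σ pᵢ log₂ pᵢ.
−0.15·log₂(0.15) = 0.4105
−0.16·log₂(0.16) = 0.4230
−0.28·log₂(0.28) = 0.5142
−0.18·log₂(0.18) = 0.4453
−0.23·log₂(0.23) = 0.4877
Sum ≈ 2.2808 → 2.2808 bits.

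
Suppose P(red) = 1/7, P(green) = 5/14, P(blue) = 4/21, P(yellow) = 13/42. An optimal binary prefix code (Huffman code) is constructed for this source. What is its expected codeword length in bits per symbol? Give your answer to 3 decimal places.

Repeatedly combine the two least-probable nodes; the expected code length is the sum of the merged weights.
merge 1/7 + 4/21 → 1/3
merge 13/42 + 1/3 → 9/14
merge 5/14 + 9/14 → 1
L = 1/3 + 9/14 + 1 = 83/42 ≈ 1.976 bits/symbol.

1.976 bits/symbol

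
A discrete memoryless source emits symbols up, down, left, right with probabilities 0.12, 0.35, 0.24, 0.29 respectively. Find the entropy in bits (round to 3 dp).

H = −Σ pᵢ log₂ pᵢ.
−0.12·log₂(0.12) = 0.3671
−0.35·log₂(0.35) = 0.5301
−0.24·log₂(0.24) = 0.4941
−0.29·log₂(0.29) = 0.5179
Sum ≈ 1.9092 → 1.909 bits.

1.909 bits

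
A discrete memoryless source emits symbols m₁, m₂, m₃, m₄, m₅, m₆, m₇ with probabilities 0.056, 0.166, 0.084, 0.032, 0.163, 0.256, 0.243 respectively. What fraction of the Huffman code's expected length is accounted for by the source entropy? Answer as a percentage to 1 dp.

98.4%

Entropy H = −Σ p log₂ p ≈ 2.5478 bits.
Huffman merges: 4/125+7/125→11/125; 21/250+11/125→43/250; 163/1000+83/500→329/1000; 43/250+243/1000→83/200; 32/125+329/1000→117/200; 83/200+117/200→1. L = 2589/1000 ≈ 2.5890.
Efficiency = H/L = 2.5478/2.5890 = 98.4%.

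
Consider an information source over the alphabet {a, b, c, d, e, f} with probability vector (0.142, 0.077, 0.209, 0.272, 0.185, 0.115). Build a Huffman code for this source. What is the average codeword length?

2.519 bits/symbol

Repeatedly combine the two least-probable nodes; the expected code length is the sum of the merged weights.
merge 77/1000 + 23/200 → 24/125
merge 71/500 + 37/200 → 327/1000
merge 24/125 + 209/1000 → 401/1000
merge 34/125 + 327/1000 → 599/1000
merge 401/1000 + 599/1000 → 1
L = 24/125 + 327/1000 + 401/1000 + 599/1000 + 1 = 2519/1000 = 2.519 bits/symbol.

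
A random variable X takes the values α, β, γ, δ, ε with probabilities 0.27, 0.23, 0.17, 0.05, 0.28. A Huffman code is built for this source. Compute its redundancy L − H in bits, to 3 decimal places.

Entropy H = −Σ p log₂ p ≈ 2.1626 bits.
Huffman merges: 1/20+17/100→11/50; 11/50+23/100→9/20; 27/100+7/25→11/20; 9/20+11/20→1. L = 111/50 ≈ 2.2200.
L − H = 2.2200 − 2.1626 = 0.057 bits.

0.057 bits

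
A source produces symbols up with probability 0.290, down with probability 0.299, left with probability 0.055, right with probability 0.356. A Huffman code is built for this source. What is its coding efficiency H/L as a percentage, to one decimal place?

Entropy H = −Σ p log₂ p ≈ 1.7993 bits.
Huffman merges: 11/200+29/100→69/200; 299/1000+69/200→161/250; 89/250+161/250→1. L = 1989/1000 ≈ 1.9890.
Efficiency = H/L = 1.7993/1.9890 = 90.5%.

90.5%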